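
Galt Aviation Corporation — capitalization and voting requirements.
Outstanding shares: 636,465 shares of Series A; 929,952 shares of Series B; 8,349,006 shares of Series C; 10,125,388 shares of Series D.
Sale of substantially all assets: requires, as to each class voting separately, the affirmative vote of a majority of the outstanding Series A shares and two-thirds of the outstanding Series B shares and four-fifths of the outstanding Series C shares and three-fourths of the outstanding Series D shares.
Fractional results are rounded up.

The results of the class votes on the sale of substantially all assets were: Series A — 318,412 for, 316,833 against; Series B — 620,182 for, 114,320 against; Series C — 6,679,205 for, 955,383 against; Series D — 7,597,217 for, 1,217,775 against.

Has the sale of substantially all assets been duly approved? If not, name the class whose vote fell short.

Approved — every class gave the required vote.

Series A: a majority of 636465 is 318233; 318,233 required, 318,412 in favor — approved.
Series B: 2/3 of 929952 = 619968; 619,968 required, 620,182 in favor — approved.
Series C: 4/5 of 8349006 = 6679204.80, rounded up to 6679205; 6,679,205 required, 6,679,205 in favor — approved.
Series D: 3/4 of 10125388 = 7594041; 7,594,041 required, 7,597,217 in favor — approved.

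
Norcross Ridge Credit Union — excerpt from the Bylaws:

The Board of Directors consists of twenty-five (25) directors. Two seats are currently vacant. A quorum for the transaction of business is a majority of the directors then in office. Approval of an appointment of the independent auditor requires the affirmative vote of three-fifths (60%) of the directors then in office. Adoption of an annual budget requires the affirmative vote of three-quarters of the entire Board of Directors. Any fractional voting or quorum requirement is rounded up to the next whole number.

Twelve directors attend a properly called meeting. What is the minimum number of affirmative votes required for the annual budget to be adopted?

19

The annual budget requires three-fourths of the entire Board of Directors (25).
3/4 of 25 = 18.75, rounded up to 19.
(Only 12 can vote, so the annual budget cannot pass at this meeting, but the required vote is still 19.)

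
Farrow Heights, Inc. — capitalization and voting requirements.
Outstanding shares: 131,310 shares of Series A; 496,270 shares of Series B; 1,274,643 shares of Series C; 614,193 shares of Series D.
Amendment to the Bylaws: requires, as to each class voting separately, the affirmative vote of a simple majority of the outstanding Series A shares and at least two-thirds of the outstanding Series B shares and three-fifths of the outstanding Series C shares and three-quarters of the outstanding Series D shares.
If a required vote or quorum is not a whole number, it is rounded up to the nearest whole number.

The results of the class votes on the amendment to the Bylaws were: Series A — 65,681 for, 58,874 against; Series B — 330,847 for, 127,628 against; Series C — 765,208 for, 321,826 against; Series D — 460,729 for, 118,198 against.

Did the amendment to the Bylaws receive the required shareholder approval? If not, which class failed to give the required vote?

Series A: a majority of 131310 is 65656; 65,656 required, 65,681 in favor — approved.
Series B: 2/3 of 496270 = 330846.67, rounded up to 330847; 330,847 required, 330,847 in favor — approved.
Series C: 3/5 of 1274643 = 764785.80, rounded up to 764786; 764,786 required, 765,208 in favor — approved.
Series D: 3/4 of 614193 = 460644.75, rounded up to 460645; 460,645 required, 460,729 in favor — approved.

Approved — every class gave the required vote.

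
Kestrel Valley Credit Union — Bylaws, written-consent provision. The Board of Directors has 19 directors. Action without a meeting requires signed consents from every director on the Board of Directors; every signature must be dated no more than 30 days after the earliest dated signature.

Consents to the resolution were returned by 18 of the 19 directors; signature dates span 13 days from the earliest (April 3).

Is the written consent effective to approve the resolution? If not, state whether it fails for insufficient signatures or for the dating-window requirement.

Not effective — insufficient signatures.

Signatures required: the unanimous vote of 19 — unanimous means all 19, so 19 needed; 18 signed. Insufficient.
Dating window: the latest signature is 13 days after the earliest; the limit is 30 days. Within the window.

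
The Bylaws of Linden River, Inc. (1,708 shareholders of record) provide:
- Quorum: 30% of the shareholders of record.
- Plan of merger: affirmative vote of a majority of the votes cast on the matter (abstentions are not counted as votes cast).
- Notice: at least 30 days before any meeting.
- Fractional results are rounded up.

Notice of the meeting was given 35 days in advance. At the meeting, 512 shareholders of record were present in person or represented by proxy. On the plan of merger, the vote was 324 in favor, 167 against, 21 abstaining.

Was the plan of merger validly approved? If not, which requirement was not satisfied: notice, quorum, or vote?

Notice: 35 days given; 30 required. Satisfied.
Quorum: 30% of 1,708 = 512.40, rounded up to 513; 512 present. Not satisfied.
Vote: requires a majority of the votes cast (512 − 21 abstaining = 491); a majority of 491 is 246, so 246 needed; 324 in favor. Satisfied.

Invalid — quorum requirement not satisfied.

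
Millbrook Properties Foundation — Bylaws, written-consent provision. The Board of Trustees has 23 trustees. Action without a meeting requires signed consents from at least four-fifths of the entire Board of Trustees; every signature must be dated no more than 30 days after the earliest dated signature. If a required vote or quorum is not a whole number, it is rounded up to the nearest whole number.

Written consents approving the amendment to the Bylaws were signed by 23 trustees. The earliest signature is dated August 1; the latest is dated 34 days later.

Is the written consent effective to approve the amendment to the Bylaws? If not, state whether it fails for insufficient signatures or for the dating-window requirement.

Signatures required: at least four-fifths of 23 — 4/5 of 23 = 18.40, rounded up to 19, so 19 needed; 23 signed. Sufficient.
Dating window: the latest signature is 34 days after the earliest; the limit is 30 days. Outside the window.

Not effective — dating-window requirement not satisfied.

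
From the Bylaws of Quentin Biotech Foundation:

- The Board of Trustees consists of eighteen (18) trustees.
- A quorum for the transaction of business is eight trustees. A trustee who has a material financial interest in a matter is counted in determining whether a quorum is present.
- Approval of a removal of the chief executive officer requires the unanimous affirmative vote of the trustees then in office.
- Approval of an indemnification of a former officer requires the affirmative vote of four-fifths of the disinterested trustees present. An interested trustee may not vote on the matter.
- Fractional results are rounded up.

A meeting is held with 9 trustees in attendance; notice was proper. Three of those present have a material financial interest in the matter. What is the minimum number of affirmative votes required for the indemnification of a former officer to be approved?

5

The indemnification of a former officer requires four-fifths of the disinterested trustees present (9 − 3 = 6).
4/5 of 6 = 4.80, rounded up to 5.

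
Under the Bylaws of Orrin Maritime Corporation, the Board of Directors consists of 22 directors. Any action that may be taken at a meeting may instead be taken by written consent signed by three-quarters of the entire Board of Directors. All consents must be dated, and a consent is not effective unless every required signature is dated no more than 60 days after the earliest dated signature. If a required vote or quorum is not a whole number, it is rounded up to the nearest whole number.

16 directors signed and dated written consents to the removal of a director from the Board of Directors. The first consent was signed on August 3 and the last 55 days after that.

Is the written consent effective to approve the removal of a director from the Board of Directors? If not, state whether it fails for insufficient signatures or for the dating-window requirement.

Not effective — insufficient signatures.

Signatures required: three-quarters of 22 — 3/4 of 22 = 16.50, rounded up to 17, so 17 needed; 16 signed. Insufficient.
Dating window: the latest signature is 55 days after the earliest; the limit is 60 days. Within the window.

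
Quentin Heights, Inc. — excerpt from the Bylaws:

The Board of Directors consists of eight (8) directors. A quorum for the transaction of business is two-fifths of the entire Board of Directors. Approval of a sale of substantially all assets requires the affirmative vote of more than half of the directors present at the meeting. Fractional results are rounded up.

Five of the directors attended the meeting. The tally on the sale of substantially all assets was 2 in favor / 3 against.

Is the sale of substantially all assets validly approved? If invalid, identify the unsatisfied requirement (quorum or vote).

Quorum: 5 present; quorum is 4. Satisfied.
Vote: the sale of substantially all assets requires a majority of the directors present (5). A majority of 5 is 3, so 3 affirmative votes are needed; 2 voted in favor. Not satisfied.

Invalid — vote requirement not satisfied.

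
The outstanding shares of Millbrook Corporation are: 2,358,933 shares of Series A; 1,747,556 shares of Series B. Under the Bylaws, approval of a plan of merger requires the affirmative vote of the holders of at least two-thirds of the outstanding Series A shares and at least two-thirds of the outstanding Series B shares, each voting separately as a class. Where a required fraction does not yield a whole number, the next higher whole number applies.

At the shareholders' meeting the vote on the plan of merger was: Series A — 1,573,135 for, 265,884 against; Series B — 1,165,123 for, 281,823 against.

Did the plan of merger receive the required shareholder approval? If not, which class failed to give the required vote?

Series A: 2/3 of 2358933 = 1572622; 1,572,622 required, 1,573,135 in favor — approved.
Series B: 2/3 of 1747556 = 1165037.33, rounded up to 1165038; 1,165,038 required, 1,165,123 in favor — approved.

Approved — every class gave the required vote.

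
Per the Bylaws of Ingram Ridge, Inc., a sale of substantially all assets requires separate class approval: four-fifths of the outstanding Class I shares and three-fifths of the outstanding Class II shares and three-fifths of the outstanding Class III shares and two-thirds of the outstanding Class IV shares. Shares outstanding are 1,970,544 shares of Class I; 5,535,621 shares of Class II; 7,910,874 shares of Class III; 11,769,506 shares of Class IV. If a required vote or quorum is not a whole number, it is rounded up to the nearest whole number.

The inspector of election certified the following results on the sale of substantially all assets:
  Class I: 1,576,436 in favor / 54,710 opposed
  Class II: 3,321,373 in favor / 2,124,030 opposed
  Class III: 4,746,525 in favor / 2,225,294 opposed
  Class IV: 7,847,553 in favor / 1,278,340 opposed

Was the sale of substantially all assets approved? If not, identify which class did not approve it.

Approved — every class gave the required vote.

Class I: 4/5 of 1970544 = 1576435.20, rounded up to 1576436; 1,576,436 required, 1,576,436 in favor — approved.
Class II: 3/5 of 5535621 = 3321372.60, rounded up to 3321373; 3,321,373 required, 3,321,373 in favor — approved.
Class III: 3/5 of 7910874 = 4746524.40, rounded up to 4746525; 4,746,525 required, 4,746,525 in favor — approved.
Class IV: 2/3 of 11769506 = 7846337.33, rounded up to 7846338; 7,846,338 required, 7,847,553 in favor — approved.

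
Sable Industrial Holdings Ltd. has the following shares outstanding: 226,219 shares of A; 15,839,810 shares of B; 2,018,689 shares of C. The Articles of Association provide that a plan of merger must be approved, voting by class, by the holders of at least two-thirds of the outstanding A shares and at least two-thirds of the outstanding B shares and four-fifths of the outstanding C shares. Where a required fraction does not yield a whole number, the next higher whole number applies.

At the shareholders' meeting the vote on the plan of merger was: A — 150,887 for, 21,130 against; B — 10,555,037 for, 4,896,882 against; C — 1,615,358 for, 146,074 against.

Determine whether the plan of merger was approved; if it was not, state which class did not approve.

Not approved — the B shares did not give the required vote.

A: 2/3 of 226219 = 150812.67, rounded up to 150813; 150,813 required, 150,887 in favor — approved.
B: 2/3 of 15839810 = 10559873.33, rounded up to 10559874; 10,559,874 required, 10,555,037 in favor — not approved.
C: 4/5 of 2018689 = 1614951.20, rounded up to 1614952; 1,614,952 required, 1,615,358 in favor — approved.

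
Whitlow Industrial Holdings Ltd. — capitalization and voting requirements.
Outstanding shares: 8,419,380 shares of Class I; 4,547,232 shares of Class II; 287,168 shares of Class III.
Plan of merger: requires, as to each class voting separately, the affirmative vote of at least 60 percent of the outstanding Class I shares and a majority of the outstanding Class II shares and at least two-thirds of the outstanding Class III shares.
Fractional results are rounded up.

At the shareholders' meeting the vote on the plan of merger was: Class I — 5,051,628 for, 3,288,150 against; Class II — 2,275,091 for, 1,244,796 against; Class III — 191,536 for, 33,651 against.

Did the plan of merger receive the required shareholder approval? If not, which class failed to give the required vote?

Approved — every class gave the required vote.

Class I: 3/5 of 8419380 = 5051628; 5,051,628 required, 5,051,628 in favor — approved.
Class II: a majority of 4547232 is 2273617; 2,273,617 required, 2,275,091 in favor — approved.
Class III: 2/3 of 287168 = 191445.33, rounded up to 191446; 191,446 required, 191,536 in favor — approved.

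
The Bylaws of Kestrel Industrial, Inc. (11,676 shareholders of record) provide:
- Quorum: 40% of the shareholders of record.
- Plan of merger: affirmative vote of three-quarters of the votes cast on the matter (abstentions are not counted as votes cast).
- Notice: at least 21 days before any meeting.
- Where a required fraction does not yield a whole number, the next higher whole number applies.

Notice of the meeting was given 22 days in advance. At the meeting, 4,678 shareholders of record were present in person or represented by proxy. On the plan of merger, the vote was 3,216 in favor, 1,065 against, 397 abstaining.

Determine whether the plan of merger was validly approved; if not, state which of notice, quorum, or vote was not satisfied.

Notice: 22 days given; 21 required. Satisfied.
Quorum: 40% of 11,676 = 4,670.40, rounded up to 4,671; 4,678 present. Satisfied.
Vote: requires three-fourths of the votes cast (4,678 − 397 abstaining = 4,281); 3/4 of 4281 = 3210.75, rounded up to 3211, so 3,211 needed; 3,216 in favor. Satisfied.

Valid — all requirements satisfied.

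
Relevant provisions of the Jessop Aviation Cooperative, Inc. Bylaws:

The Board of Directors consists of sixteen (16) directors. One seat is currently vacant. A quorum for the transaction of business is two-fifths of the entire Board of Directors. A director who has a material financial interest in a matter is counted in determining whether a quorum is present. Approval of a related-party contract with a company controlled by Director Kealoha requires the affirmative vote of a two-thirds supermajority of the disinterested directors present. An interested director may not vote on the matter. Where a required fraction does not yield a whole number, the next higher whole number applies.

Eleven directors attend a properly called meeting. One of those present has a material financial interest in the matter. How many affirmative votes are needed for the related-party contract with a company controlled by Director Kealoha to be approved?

7

The related-party contract with a company controlled by Director Kealoha requires two-thirds of the disinterested directors present (11 − 1 = 10).
2/3 of 10 = 6.67, rounded up to 7.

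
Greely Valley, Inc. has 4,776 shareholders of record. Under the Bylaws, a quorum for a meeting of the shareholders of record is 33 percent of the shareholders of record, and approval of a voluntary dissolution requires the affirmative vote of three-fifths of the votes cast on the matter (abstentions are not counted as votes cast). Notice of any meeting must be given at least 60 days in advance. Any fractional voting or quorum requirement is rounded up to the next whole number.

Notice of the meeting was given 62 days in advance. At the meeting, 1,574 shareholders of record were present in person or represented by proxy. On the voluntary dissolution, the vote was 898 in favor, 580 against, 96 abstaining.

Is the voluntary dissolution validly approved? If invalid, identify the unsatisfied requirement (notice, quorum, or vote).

Invalid — quorum requirement not satisfied.

Notice: 62 days given; 60 required. Satisfied.
Quorum: 33% of 4,776 = 1,576.08, rounded up to 1,577; 1,574 present. Not satisfied.
Vote: requires three-fifths of the votes cast (1,574 − 96 abstaining = 1,478); 3/5 of 1478 = 886.80, rounded up to 887, so 887 needed; 898 in favor. Satisfied.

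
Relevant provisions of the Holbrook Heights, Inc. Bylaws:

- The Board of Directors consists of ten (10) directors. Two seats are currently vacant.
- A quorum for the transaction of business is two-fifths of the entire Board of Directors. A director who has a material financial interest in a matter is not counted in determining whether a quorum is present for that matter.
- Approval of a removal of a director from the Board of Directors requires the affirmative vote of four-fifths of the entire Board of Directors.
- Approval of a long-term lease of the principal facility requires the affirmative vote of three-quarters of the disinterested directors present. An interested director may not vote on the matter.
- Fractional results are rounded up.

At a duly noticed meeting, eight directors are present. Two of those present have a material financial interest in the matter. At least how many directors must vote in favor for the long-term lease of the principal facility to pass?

The long-term lease of the principal facility requires three-fourths of the disinterested directors present (8 − 2 = 6).
3/4 of 6 = 4.50, rounded up to 5.

5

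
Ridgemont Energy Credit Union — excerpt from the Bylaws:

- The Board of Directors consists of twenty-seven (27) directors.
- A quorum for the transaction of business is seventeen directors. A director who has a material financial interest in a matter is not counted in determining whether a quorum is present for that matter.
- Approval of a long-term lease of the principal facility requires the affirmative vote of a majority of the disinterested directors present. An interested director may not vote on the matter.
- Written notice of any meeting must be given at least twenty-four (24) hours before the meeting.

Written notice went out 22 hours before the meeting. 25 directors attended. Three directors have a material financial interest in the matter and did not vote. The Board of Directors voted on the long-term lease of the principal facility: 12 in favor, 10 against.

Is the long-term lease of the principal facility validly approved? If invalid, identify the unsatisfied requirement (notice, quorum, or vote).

Invalid — notice requirement not satisfied.

Notice: 22 hours given; 24 required (22 < 24). Not satisfied.
Quorum: 25 present, but the 3 interested directors do not count, leaving 22. Quorum is 17. Satisfied.
Vote: the long-term lease of the principal facility requires a majority of the disinterested directors present (25 − 3 = 22). A majority of 22 is 12, so 12 affirmative votes are needed; 12 voted in favor. Satisfied.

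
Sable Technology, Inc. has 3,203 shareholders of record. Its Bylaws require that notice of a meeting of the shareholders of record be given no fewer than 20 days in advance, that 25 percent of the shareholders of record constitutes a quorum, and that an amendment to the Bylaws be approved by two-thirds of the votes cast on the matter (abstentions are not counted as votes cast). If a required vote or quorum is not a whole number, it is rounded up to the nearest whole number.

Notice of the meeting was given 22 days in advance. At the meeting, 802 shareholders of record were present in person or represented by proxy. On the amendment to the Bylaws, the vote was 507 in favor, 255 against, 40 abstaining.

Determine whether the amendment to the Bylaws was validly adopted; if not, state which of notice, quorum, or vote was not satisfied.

Notice: 22 days given; 20 required. Satisfied.
Quorum: 25% of 3,203 = 800.75, rounded up to 801; 802 present. Satisfied.
Vote: requires two-thirds of the votes cast (802 − 40 abstaining = 762); 2/3 of 762 = 508, so 508 needed; 507 in favor. Not satisfied.

Invalid — vote requirement not satisfied.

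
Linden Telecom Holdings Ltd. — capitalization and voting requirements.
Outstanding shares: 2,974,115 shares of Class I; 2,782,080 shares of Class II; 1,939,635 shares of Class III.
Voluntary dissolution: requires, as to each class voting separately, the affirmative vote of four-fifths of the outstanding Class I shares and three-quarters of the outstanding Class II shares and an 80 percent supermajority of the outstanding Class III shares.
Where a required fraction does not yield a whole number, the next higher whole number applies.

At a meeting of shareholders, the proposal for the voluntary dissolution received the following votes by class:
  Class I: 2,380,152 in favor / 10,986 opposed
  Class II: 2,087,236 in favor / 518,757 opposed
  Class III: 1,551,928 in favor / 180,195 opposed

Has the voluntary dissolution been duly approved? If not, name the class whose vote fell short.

Approved — every class gave the required vote.

Class I: 4/5 of 2974115 = 2379292; 2,379,292 required, 2,380,152 in favor — approved.
Class II: 3/4 of 2782080 = 2086560; 2,086,560 required, 2,087,236 in favor — approved.
Class III: 4/5 of 1939635 = 1551708; 1,551,708 required, 1,551,928 in favor — approved.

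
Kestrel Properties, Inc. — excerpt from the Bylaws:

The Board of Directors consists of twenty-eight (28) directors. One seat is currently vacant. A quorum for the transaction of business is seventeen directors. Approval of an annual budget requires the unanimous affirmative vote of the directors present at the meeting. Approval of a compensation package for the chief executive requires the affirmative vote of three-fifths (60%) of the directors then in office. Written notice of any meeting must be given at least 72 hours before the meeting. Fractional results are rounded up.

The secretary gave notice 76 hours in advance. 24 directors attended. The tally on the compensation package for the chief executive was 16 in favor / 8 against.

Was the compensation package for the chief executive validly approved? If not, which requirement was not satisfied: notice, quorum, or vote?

Notice: 76 hours given; 72 required (76 ≥ 72). Satisfied.
Quorum: 24 present; quorum is 17. Satisfied.
Vote: the compensation package for the chief executive requires three-fifths of the directors then in office (27). 3/5 of 27 = 16.20, rounded up to 17, so 17 affirmative votes are needed; 16 voted in favor. Not satisfied.

Invalid — vote requirement not satisfied.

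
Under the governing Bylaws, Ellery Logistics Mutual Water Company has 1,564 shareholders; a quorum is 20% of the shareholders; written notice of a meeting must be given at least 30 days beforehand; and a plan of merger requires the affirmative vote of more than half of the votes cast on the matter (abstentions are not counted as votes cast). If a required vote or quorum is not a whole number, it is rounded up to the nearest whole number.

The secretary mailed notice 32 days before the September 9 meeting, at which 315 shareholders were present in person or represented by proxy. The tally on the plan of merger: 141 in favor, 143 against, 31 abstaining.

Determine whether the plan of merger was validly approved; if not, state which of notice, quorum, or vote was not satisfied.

Invalid — vote requirement not satisfied.

Notice: 32 days given; 30 required. Satisfied.
Quorum: 20% of 1,564 = 312.80, rounded up to 313; 315 present. Satisfied.
Vote: requires a majority of the votes cast (315 − 31 abstaining = 284); a majority of 284 is 143, so 143 needed; 141 in favor. Not satisfied.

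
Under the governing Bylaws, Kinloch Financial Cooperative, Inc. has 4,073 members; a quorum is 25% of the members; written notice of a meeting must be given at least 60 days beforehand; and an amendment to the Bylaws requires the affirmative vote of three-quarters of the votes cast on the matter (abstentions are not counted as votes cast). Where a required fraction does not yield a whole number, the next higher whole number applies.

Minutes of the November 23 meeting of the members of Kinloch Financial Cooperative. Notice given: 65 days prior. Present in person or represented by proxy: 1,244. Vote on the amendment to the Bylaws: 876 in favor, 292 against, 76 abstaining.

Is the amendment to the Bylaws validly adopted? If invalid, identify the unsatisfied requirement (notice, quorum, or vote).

Valid — all requirements satisfied.

Notice: 65 days given; 60 required. Satisfied.
Quorum: 25% of 4,073 = 1,018.25, rounded up to 1,019; 1,244 present. Satisfied.
Vote: requires three-fourths of the votes cast (1,244 − 76 abstaining = 1,168); 3/4 of 1168 = 876, so 876 needed; 876 in favor. Satisfied.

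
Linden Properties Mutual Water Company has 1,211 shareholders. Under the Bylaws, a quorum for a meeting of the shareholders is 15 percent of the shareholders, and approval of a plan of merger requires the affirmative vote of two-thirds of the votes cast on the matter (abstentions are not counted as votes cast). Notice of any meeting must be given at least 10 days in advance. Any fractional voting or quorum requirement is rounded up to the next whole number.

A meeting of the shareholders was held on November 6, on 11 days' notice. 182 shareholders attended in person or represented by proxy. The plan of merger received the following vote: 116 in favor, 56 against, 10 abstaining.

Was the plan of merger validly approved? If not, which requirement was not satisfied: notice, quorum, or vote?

Valid — all requirements satisfied.

Notice: 11 days given; 10 required. Satisfied.
Quorum: 15% of 1,211 = 181.65, rounded up to 182; 182 present. Satisfied.
Vote: requires two-thirds of the votes cast (182 − 10 abstaining = 172); 2/3 of 172 = 114.67, rounded up to 115, so 115 needed; 116 in favor. Satisfied.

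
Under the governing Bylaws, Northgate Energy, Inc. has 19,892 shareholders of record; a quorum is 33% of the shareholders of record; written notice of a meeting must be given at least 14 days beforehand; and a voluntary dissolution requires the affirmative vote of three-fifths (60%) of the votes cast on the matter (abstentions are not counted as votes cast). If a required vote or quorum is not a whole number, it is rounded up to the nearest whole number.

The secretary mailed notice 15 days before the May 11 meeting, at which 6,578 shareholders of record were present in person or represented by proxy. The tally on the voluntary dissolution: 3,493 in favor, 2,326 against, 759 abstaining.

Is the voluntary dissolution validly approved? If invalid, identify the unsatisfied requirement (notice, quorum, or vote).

Valid — all requirements satisfied.

Notice: 15 days given; 14 required. Satisfied.
Quorum: 33% of 19,892 = 6,564.36, rounded up to 6,565; 6,578 present. Satisfied.
Vote: requires three-fifths of the votes cast (6,578 − 759 abstaining = 5,819); 3/5 of 5819 = 3491.40, rounded up to 3492, so 3,492 needed; 3,493 in favor. Satisfied.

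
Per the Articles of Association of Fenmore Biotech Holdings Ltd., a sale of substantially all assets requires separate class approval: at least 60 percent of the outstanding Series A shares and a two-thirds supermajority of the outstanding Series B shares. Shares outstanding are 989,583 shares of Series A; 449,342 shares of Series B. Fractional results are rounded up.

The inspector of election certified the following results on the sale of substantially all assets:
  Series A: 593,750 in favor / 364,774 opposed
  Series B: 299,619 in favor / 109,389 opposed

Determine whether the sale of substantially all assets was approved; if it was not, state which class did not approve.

Series A: 3/5 of 989583 = 593749.80, rounded up to 593750; 593,750 required, 593,750 in favor — approved.
Series B: 2/3 of 449342 = 299561.33, rounded up to 299562; 299,562 required, 299,619 in favor — approved.

Approved — every class gave the required vote.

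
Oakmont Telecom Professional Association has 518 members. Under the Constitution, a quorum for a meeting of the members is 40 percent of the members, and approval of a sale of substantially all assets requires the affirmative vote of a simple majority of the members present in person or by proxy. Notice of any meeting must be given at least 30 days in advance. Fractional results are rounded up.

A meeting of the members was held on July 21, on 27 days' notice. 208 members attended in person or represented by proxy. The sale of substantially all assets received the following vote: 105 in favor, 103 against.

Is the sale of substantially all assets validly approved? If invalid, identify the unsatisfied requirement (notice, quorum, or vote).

Notice: 27 days given; 30 required. Not satisfied.
Quorum: 40% of 518 = 207.20, rounded up to 208; 208 present. Satisfied.
Vote: requires a majority of those present (208); a majority of 208 is 105, so 105 needed; 105 in favor. Satisfied.

Invalid — notice requirement not satisfied.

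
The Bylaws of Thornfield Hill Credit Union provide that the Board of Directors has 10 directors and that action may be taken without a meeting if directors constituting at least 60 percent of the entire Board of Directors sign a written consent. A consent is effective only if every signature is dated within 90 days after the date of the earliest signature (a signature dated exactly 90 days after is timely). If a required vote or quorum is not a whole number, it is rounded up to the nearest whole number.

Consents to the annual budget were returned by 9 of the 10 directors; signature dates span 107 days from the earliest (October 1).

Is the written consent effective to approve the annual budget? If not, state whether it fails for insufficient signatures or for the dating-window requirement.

Not effective — dating-window requirement not satisfied.

Signatures required: at least 60 percent of 10 — 3/5 of 10 = 6, so 6 needed; 9 signed. Sufficient.
Dating window: the latest signature is 107 days after the earliest; the limit is 90 days. Outside the window.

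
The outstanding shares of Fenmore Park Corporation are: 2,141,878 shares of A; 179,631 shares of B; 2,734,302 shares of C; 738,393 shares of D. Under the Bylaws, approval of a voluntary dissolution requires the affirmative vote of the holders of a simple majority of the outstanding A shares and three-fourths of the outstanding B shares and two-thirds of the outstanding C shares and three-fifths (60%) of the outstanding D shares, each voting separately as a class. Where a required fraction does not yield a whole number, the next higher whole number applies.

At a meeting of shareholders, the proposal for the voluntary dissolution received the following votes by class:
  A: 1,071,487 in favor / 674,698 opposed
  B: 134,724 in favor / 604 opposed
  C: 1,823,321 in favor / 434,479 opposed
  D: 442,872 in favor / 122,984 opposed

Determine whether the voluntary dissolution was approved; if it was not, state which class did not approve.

Not approved — the D shares did not give the required vote.

A: a majority of 2141878 is 1070940; 1,070,940 required, 1,071,487 in favor — approved.
B: 3/4 of 179631 = 134723.25, rounded up to 134724; 134,724 required, 134,724 in favor — approved.
C: 2/3 of 2734302 = 1822868; 1,822,868 required, 1,823,321 in favor — approved.
D: 3/5 of 738393 = 443035.80, rounded up to 443036; 443,036 required, 442,872 in favor — not approved.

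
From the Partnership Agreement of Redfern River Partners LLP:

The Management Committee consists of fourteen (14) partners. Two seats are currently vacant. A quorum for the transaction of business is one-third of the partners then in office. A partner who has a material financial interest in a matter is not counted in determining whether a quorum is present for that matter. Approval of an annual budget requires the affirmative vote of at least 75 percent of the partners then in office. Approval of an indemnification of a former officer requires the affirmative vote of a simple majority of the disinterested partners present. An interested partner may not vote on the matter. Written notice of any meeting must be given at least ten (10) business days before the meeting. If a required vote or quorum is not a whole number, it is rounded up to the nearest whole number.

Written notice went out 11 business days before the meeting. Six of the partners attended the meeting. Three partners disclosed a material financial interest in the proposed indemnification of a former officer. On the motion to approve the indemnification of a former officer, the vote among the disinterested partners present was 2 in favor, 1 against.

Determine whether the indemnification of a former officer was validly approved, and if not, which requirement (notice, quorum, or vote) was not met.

Notice: 11 business days given; 10 required (11 ≥ 10). Satisfied.
Quorum: 6 present, but the 3 interested partners do not count, leaving 3. Quorum is 4. Not satisfied.
Vote: the indemnification of a former officer requires a majority of the disinterested partners present (6 − 3 = 3). A majority of 3 is 2, so 2 affirmative votes are needed; 2 voted in favor. Satisfied. (Moot — without a quorum no business can be validly transacted.)

Invalid — quorum requirement not satisfied.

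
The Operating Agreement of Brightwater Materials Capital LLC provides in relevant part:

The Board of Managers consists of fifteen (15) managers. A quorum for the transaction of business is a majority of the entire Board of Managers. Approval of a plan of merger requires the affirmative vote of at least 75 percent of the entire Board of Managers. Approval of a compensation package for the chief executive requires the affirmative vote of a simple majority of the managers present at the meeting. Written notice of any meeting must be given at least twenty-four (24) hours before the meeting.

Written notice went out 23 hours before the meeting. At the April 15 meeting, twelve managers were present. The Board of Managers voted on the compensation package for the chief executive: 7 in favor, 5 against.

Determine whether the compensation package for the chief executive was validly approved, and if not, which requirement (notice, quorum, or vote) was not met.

Notice: 23 hours given; 24 required (23 < 24). Not satisfied.
Quorum: 12 present; quorum is 8. Satisfied.
Vote: the compensation package for the chief executive requires a majority of the managers present (12). A majority of 12 is 7, so 7 affirmative votes are needed; 7 voted in favor. Satisfied.

Invalid — notice requirement not satisfied.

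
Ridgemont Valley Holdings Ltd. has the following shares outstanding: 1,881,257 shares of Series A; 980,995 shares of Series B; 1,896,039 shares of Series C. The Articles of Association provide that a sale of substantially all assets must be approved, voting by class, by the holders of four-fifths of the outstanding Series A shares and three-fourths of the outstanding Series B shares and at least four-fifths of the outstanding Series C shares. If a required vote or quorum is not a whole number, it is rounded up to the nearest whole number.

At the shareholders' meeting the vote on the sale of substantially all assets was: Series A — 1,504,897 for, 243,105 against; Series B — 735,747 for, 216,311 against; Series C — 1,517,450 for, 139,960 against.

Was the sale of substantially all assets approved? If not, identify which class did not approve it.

Not approved — the Series A shares did not give the required vote.

Series A: 4/5 of 1881257 = 1505005.60, rounded up to 1505006; 1,505,006 required, 1,504,897 in favor — not approved.
Series B: 3/4 of 980995 = 735746.25, rounded up to 735747; 735,747 required, 735,747 in favor — approved.
Series C: 4/5 of 1896039 = 1516831.20, rounded up to 1516832; 1,516,832 required, 1,517,450 in favor — approved.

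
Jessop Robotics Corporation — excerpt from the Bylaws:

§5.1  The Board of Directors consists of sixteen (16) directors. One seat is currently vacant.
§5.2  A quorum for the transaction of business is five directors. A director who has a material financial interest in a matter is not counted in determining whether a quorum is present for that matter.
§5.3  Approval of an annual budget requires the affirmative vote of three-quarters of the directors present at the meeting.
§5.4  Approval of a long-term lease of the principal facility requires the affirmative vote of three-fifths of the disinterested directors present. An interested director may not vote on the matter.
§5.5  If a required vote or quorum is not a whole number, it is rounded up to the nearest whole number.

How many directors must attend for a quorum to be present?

The quorum is fixed at 5.

5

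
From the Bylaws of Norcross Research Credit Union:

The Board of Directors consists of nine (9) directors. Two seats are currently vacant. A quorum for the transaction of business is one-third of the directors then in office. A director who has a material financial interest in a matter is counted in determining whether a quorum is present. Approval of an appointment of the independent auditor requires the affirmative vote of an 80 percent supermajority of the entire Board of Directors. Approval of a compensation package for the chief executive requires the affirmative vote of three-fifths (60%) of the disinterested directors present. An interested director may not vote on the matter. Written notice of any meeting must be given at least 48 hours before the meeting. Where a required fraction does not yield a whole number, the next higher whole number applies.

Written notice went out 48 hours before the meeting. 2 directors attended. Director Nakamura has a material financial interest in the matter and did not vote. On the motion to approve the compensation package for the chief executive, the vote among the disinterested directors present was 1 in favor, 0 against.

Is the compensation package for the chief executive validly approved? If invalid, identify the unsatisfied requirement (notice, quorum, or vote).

Notice: 48 hours given; 48 required (48 ≥ 48). Satisfied.
Quorum: 2 present (interested directors count toward quorum); quorum is 3. Not satisfied.
Vote: the compensation package for the chief executive requires three-fifths of the disinterested directors present (2 − 1 = 1). 3/5 of 1 = 0.60, rounded up to 1, so 1 affirmative vote is needed; 1 voted in favor. Satisfied. (Moot — without a quorum no business can be validly transacted.)

Invalid — quorum requirement not satisfied.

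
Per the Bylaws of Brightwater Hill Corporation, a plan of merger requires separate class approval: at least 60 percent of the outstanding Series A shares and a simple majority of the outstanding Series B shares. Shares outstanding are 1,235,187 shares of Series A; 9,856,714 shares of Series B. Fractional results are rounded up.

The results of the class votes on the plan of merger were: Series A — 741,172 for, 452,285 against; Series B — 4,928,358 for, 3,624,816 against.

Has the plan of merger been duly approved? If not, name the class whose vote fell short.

Series A: 3/5 of 1235187 = 741112.20, rounded up to 741113; 741,113 required, 741,172 in favor — approved.
Series B: a majority of 9856714 is 4928358; 4,928,358 required, 4,928,358 in favor — approved.

Approved — every class gave the required vote.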